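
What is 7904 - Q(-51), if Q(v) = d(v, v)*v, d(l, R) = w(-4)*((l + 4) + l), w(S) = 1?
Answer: 2906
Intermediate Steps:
d(l, R) = 4 + 2*l (d(l, R) = 1*((l + 4) + l) = 1*((4 + l) + l) = 1*(4 + 2*l) = 4 + 2*l)
Q(v) = v*(4 + 2*v) (Q(v) = (4 + 2*v)*v = v*(4 + 2*v))
7904 - Q(-51) = 7904 - 2*(-51)*(2 - 51) = 7904 - 2*(-51)*(-49) = 7904 - 1*4998 = 7904 - 4998 = 2906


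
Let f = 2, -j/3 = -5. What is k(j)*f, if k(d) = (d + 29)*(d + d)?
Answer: 2640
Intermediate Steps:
j = 15 (j = -3*(-5) = 15)
k(d) = 2*d*(29 + d) (k(d) = (29 + d)*(2*d) = 2*d*(29 + d))
k(j)*f = (2*15*(29 + 15))*2 = (2*15*44)*2 = 1320*2 = 2640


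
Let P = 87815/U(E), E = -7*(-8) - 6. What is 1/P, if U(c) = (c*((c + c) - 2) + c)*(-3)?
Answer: -2970/17563 ≈ -0.16911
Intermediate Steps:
E = 50 (E = 56 - 6 = 50)
U(c) = -3*c - 3*c*(-2 + 2*c) (U(c) = (c*(2*c - 2) + c)*(-3) = (c*(-2 + 2*c) + c)*(-3) = (c + c*(-2 + 2*c))*(-3) = -3*c - 3*c*(-2 + 2*c))
P = -17563/2970 (P = 87815/((3*50*(1 - 2*50))) = 87815/((3*50*(1 - 100))) = 87815/((3*50*(-99))) = 87815/(-14850) = 87815*(-1/14850) = -17563/2970 ≈ -5.9135)
1/P = 1/(-17563/2970) = -2970/17563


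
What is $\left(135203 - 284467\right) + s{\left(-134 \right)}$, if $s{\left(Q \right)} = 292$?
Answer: $-148972$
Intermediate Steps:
$\left(135203 - 284467\right) + s{\left(-134 \right)} = \left(135203 - 284467\right) + 292 = -149264 + 292 = -148972$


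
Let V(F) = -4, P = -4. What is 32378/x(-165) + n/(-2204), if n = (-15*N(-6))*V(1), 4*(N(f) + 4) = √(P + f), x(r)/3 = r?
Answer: -17810578/272745 - 15*I*√10/2204 ≈ -65.301 - 0.021522*I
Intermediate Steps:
x(r) = 3*r
N(f) = -4 + √(-4 + f)/4
n = -240 + 15*I*√10 (n = -15*(-4 + √(-4 - 6)/4)*(-4) = -15*(-4 + √(-10)/4)*(-4) = -15*(-4 + (I*√10)/4)*(-4) = -15*(-4 + I*√10/4)*(-4) = (60 - 15*I*√10/4)*(-4) = -240 + 15*I*√10 ≈ -240.0 + 47.434*I)
32378/x(-165) + n/(-2204) = 32378/((3*(-165))) + (-240 + 15*I*√10)/(-2204) = 32378/(-495) + (-240 + 15*I*√10)*(-1/2204) = 32378*(-1/495) + (60/551 - 15*I*√10/2204) = -32378/495 + (60/551 - 15*I*√10/2204) = -17810578/272745 - 15*I*√10/2204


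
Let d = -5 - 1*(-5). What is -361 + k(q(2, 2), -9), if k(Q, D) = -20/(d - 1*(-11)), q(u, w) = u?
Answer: -3991/11 ≈ -362.82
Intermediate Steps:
d = 0 (d = -5 + 5 = 0)
k(Q, D) = -20/11 (k(Q, D) = -20/(0 - 1*(-11)) = -20/(0 + 11) = -20/11)
-361 + k(q(2, 2), -9) = -361 - 20/11 = -3991/11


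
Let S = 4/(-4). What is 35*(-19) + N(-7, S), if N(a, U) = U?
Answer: -666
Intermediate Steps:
S = -1 (S = 4*(-¼) = -1)
35*(-19) + N(-7, S) = 35*(-19) - 1 = -665 - 1 = -666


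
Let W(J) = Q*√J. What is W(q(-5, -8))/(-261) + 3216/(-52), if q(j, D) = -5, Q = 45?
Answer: -804/13 - 5*I*√5/29 ≈ -61.846 - 0.38553*I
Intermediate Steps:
W(J) = 45*√J
W(q(-5, -8))/(-261) + 3216/(-52) = (45*√(-5))/(-261) + 3216/(-52) = (45*(I*√5))*(-1/261) + 3216*(-1/52) = (45*I*√5)*(-1/261) - 804/13 = -5*I*√5/29 - 804/13 = -804/13 - 5*I*√5/29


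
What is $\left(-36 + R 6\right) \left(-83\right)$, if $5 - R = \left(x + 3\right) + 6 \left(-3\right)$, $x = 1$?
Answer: $-6474$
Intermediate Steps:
$R = 19$ ($R = 5 - \left(\left(1 + 3\right) + 6 \left(-3\right)\right) = 5 - \left(4 - 18\right) = 5 - -14 = 5 + 14 = 19$)
$\left(-36 + R 6\right) \left(-83\right) = \left(-36 + 19 \cdot 6\right) \left(-83\right) = \left(-36 + 114\right) \left(-83\right) = 78 \left(-83\right) = -6474$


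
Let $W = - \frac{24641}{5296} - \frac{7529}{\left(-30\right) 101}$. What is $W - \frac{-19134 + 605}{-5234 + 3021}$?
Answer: $- \frac{187159956559}{17755872720} \approx -10.541$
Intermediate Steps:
$W = - \frac{17394323}{8023440}$ ($W = \left(-24641\right) \frac{1}{5296} - \frac{7529}{-3030} = - \frac{24641}{5296} - - \frac{7529}{3030} = - \frac{24641}{5296} + \frac{7529}{3030} = - \frac{17394323}{8023440} \approx -2.1679$)
$W - \frac{-19134 + 605}{-5234 + 3021} = - \frac{17394323}{8023440} - \frac{-19134 + 605}{-5234 + 3021} = - \frac{17394323}{8023440} - - \frac{18529}{-2213} = - \frac{17394323}{8023440} - \left(-18529\right) \left(- \frac{1}{2213}\right) = - \frac{17394323}{8023440} - \frac{18529}{2213} = - \frac{187159956559}{17755872720}$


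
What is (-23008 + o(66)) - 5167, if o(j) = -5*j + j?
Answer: -28439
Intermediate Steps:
o(j) = -4*j
(-23008 + o(66)) - 5167 = (-23008 - 4*66) - 5167 = (-23008 - 264) - 5167 = -23272 - 5167 = -28439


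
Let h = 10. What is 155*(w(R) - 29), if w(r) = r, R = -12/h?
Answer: -4681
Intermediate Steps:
R = -6/5 (R = -12/10 = -12*⅒ = -6/5 ≈ -1.2000)
155*(w(R) - 29) = 155*(-6/5 - 29) = 155*(-151/5) = -4681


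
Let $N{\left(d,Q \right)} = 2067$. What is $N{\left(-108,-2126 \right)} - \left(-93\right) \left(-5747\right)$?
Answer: $-532404$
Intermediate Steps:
$N{\left(-108,-2126 \right)} - \left(-93\right) \left(-5747\right) = 2067 - \left(-93\right) \left(-5747\right) = 2067 - 534471 = -532404$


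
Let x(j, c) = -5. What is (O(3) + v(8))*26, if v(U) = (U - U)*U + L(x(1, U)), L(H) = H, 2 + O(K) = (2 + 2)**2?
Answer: 234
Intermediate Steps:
O(K) = 14 (O(K) = -2 + (2 + 2)**2 = -2 + 4**2 = -2 + 16 = 14)
v(U) = -5 (v(U) = (U - U)*U - 5 = 0*U - 5 = 0 - 5 = -5)
(O(3) + v(8))*26 = (14 - 5)*26 = 9*26 = 234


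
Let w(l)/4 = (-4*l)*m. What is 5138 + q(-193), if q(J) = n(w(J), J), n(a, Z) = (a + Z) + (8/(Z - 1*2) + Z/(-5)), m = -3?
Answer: -834686/195 ≈ -4280.4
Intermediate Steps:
w(l) = 48*l (w(l) = 4*(-4*l*(-3)) = 4*(12*l) = 48*l)
n(a, Z) = a + 8/(-2 + Z) + 4*Z/5 (n(a, Z) = (Z + a) + (8/(Z - 2) + Z*(-⅕)) = (Z + a) + (8/(-2 + Z) - Z/5) = a + 8/(-2 + Z) + 4*Z/5)
q(J) = (40 - 488*J + 244*J²)/(5*(-2 + J)) (q(J) = (40 - 480*J - 8*J + 4*J² + 5*J*(48*J))/(5*(-2 + J)) = (40 - 480*J - 8*J + 4*J² + 240*J²)/(5*(-2 + J)) = (40 - 488*J + 244*J²)/(5*(-2 + J)))
5138 + q(-193) = 5138 + 4*(10 - 122*(-193) + 61*(-193)²)/(5*(-2 - 193)) = 5138 + (⅘)*(10 + 23546 + 61*37249)/(-195) = 5138 + (⅘)*(-1/195)*(10 + 23546 + 2272189) = 5138 + (⅘)*(-1/195)*2295745 = 5138 - 1836596/195 = -834686/195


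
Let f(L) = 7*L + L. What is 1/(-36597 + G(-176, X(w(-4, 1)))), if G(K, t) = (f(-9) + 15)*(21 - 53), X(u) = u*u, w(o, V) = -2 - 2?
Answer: -1/34773 ≈ -2.8758e-5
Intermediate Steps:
f(L) = 8*L
w(o, V) = -4
X(u) = u²
G(K, t) = 1824 (G(K, t) = (8*(-9) + 15)*(21 - 53) = (-72 + 15)*(-32) = -57*(-32) = 1824)
1/(-36597 + G(-176, X(w(-4, 1)))) = 1/(-36597 + 1824) = 1/(-34773) = -1/34773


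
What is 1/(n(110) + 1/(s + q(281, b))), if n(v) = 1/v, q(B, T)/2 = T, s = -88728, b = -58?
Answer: 4886420/44367 ≈ 110.14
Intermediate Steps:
q(B, T) = 2*T
1/(n(110) + 1/(s + q(281, b))) = 1/(1/110 + 1/(-88728 + 2*(-58))) = 1/(1/110 + 1/(-88728 - 116)) = 1/(1/110 + 1/(-88844)) = 1/(1/110 - 1/88844) = 1/(44367/4886420) = 4886420/44367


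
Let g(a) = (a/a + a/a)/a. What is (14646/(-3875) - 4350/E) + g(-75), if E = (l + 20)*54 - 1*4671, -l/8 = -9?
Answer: -7078934/383625 ≈ -18.453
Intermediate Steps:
l = 72 (l = -8*(-9) = 72)
g(a) = 2/a (g(a) = (1 + 1)/a = 2/a)
E = 297 (E = (72 + 20)*54 - 1*4671 = 92*54 - 4671 = 4968 - 4671 = 297)
(14646/(-3875) - 4350/E) + g(-75) = (14646/(-3875) - 4350/297) + 2/(-75) = (14646*(-1/3875) - 4350*1/297) + 2*(-1/75) = (-14646/3875 - 1450/99) - 2/75 = -7068704/383625 - 2/75 = -7078934/383625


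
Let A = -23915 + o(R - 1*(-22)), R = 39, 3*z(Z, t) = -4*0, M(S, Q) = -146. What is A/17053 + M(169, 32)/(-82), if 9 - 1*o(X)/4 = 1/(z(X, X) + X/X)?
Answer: 265666/699173 ≈ 0.37997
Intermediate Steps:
z(Z, t) = 0 (z(Z, t) = (-4*0)/3 = (⅓)*0 = 0)
o(X) = 32 (o(X) = 36 - 4/(0 + X/X) = 36 - 4/(0 + 1) = 36 - 4/1 = 36 - 4*1 = 36 - 4 = 32)
A = -23883 (A = -23915 + 32 = -23883)
A/17053 + M(169, 32)/(-82) = -23883/17053 - 146/(-82) = -23883*1/17053 - 146*(-1/82) = -23883/17053 + 73/41 = 265666/699173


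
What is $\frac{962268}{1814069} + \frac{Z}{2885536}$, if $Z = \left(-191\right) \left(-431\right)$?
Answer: $\frac{2925994929797}{5234561405984} \approx 0.55898$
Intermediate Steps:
$Z = 82321$
$\frac{962268}{1814069} + \frac{Z}{2885536} = \frac{962268}{1814069} + \frac{82321}{2885536} = \frac{2925994929797}{5234561405984}$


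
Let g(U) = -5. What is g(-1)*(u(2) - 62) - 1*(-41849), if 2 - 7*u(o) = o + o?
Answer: 295123/7 ≈ 42160.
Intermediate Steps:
u(o) = 2/7 - 2*o/7 (u(o) = 2/7 - (o + o)/7 = 2/7 - 2*o/7)
g(-1)*(u(2) - 62) - 1*(-41849) = -5*((2/7 - 2/7*2) - 62) - 1*(-41849) = -5*((2/7 - 4/7) - 62) + 41849 = -5*(-2/7 - 62) + 41849 = -5*(-436/7) + 41849 = 2180/7 + 41849 = 295123/7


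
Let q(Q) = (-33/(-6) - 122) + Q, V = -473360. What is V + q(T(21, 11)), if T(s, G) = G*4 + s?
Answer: -946823/2 ≈ -4.7341e+5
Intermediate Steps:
T(s, G) = s + 4*G (T(s, G) = 4*G + s = s + 4*G)
q(Q) = -233/2 + Q (q(Q) = (-33*(-1/6) - 122) + Q = (11/2 - 122) + Q = -233/2 + Q)
V + q(T(21, 11)) = -473360 + (-233/2 + (21 + 4*11)) = -473360 + (-233/2 + (21 + 44)) = -473360 + (-233/2 + 65) = -473360 - 103/2 = -946823/2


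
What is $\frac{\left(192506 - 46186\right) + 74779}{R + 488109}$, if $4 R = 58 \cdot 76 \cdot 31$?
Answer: $\frac{221099}{522271} \approx 0.42334$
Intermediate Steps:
$R = 34162$ ($R = \frac{58 \cdot 76 \cdot 31}{4} = \frac{4408 \cdot 31}{4} = \frac{1}{4} \cdot 136648 = 34162$)
$\frac{\left(192506 - 46186\right) + 74779}{R + 488109} = \frac{\left(192506 - 46186\right) + 74779}{34162 + 488109} = \frac{\left(192506 - 46186\right) + 74779}{522271} = \left(146320 + 74779\right) \frac{1}{522271} = 221099 \cdot \frac{1}{522271} = \frac{221099}{522271}$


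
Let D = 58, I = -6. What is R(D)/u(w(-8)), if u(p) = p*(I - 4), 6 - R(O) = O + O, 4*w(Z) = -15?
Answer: -44/15 ≈ -2.9333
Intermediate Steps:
w(Z) = -15/4 (w(Z) = (¼)*(-15) = -15/4)
R(O) = 6 - 2*O (R(O) = 6 - (O + O) = 6 - 2*O)
u(p) = -10*p (u(p) = p*(-6 - 4) = p*(-10) = -10*p)
R(D)/u(w(-8)) = (6 - 2*58)/((-10*(-15/4))) = (6 - 116)/(75/2) = -110*2/75 = -44/15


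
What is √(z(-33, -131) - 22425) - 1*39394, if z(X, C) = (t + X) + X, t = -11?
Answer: -39394 + I*√22502 ≈ -39394.0 + 150.01*I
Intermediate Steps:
z(X, C) = -11 + 2*X (z(X, C) = (-11 + X) + X = -11 + 2*X)
√(z(-33, -131) - 22425) - 1*39394 = √((-11 + 2*(-33)) - 22425) - 1*39394 = √((-11 - 66) - 22425) - 39394 = √(-77 - 22425) - 39394 = √(-22502) - 39394 = I*√22502 - 39394 = -39394 + I*√22502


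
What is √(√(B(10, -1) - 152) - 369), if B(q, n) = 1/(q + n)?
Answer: √(-3321 + 3*I*√1367)/3 ≈ 0.32074 + 19.212*I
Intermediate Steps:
B(q, n) = 1/(n + q)
√(√(B(10, -1) - 152) - 369) = √(√(1/(-1 + 10) - 152) - 369) = √(√(1/9 - 152) - 369) = √(√(⅑ - 152) - 369) = √(√(-1367/9) - 369) = √(I*√1367/3 - 369) = √(-369 + I*√1367/3)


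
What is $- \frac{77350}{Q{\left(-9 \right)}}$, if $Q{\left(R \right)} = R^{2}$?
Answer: $- \frac{77350}{81} \approx -954.94$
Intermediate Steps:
$- \frac{77350}{Q{\left(-9 \right)}} = - \frac{77350}{\left(-9\right)^{2}} = - \frac{77350}{81}$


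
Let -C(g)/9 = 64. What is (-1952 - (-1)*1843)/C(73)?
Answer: 109/576 ≈ 0.18924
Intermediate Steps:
C(g) = -576 (C(g) = -9*64 = -576)
(-1952 - (-1)*1843)/C(73) = (-1952 - (-1)*1843)/(-576) = (-1952 - 1*(-1843))*(-1/576) = (-1952 + 1843)*(-1/576) = -109*(-1/576) = 109/576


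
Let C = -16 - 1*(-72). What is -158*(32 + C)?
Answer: -13904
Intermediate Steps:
C = 56 (C = -16 + 72 = 56)
-158*(32 + C) = -158*(32 + 56) = -158*88 = -13904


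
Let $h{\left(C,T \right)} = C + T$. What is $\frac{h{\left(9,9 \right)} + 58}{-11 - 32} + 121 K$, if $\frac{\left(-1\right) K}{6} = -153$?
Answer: $\frac{4776278}{43} \approx 1.1108 \cdot 10^{5}$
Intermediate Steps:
$K = 918$ ($K = \left(-6\right) \left(-153\right) = 918$)
$\frac{h{\left(9,9 \right)} + 58}{-11 - 32} + 121 K = \frac{\left(9 + 9\right) + 58}{-11 - 32} + 121 \cdot 918 = \frac{18 + 58}{-43} + 111078 = 76 \left(- \frac{1}{43}\right) + 111078 = - \frac{76}{43} + 111078 = \frac{4776278}{43}$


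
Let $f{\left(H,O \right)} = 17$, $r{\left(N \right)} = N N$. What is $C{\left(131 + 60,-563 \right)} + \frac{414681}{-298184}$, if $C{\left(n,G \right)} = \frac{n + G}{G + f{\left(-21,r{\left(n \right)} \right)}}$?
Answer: $- \frac{19248563}{27134744} \approx -0.70937$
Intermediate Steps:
$r{\left(N \right)} = N^{2}$
$C{\left(n,G \right)} = \frac{G + n}{17 + G}$ ($C{\left(n,G \right)} = \frac{n + G}{G + 17} = \frac{G + n}{17 + G}$)
$C{\left(131 + 60,-563 \right)} + \frac{414681}{-298184} = \frac{-563 + \left(131 + 60\right)}{17 - 563} + \frac{414681}{-298184} = \frac{-563 + 191}{-546} + 414681 \left(- \frac{1}{298184}\right) = \left(- \frac{1}{546}\right) \left(-372\right) - \frac{414681}{298184} = \frac{62}{91} - \frac{414681}{298184} = - \frac{19248563}{27134744}$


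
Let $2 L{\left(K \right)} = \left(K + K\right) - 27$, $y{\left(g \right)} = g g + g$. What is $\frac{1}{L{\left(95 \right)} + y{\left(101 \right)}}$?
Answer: $\frac{2}{20767} \approx 9.6307 \cdot 10^{-5}$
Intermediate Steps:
$y{\left(g \right)} = g + g^{2}$ ($y{\left(g \right)} = g^{2} + g = g + g^{2}$)
$L{\left(K \right)} = - \frac{27}{2} + K$ ($L{\left(K \right)} = \frac{\left(K + K\right) - 27}{2} = \frac{2 K - 27}{2} = \frac{-27 + 2 K}{2} = - \frac{27}{2} + K$)
$\frac{1}{L{\left(95 \right)} + y{\left(101 \right)}} = \frac{1}{\left(- \frac{27}{2} + 95\right) + 101 \left(1 + 101\right)} = \frac{1}{\frac{163}{2} + 101 \cdot 102} = \frac{1}{\frac{163}{2} + 10302} = \frac{1}{\frac{20767}{2}} = \frac{2}{20767}$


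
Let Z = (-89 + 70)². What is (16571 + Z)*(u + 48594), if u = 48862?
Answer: 1650124992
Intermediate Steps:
Z = 361 (Z = (-19)² = 361)
(16571 + Z)*(u + 48594) = (16571 + 361)*(48862 + 48594) = 16932*97456 = 1650124992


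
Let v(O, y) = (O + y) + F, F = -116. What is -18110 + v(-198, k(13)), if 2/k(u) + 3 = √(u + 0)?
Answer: -36845/2 + √13/2 ≈ -18421.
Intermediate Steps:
k(u) = 2/(-3 + √u) (k(u) = 2/(-3 + √(u + 0)) = 2/(-3 + √u))
v(O, y) = -116 + O + y (v(O, y) = (O + y) - 116 = -116 + O + y)
-18110 + v(-198, k(13)) = -18110 + (-116 - 198 + 2/(-3 + √13)) = -18110 + (-314 + 2/(-3 + √13)) = -18424 + 2/(-3 + √13)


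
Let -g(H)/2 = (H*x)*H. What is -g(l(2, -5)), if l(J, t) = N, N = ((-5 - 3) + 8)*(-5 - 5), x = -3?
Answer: 0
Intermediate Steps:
N = 0 (N = (-8 + 8)*(-10) = 0*(-10) = 0)
l(J, t) = 0
g(H) = 6*H² (g(H) = -2*H*(-3)*H = -2*(-3*H)*H = -(-6)*H² = 6*H²)
-g(l(2, -5)) = -6*0² = -6*0 = -1*0 = 0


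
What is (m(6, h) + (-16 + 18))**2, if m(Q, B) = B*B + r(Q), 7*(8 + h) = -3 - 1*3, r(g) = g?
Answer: 17943696/2401 ≈ 7473.4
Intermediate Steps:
h = -62/7 (h = -8 + (-3 - 1*3)/7 = -8 + (-3 - 3)/7 = -8 + (1/7)*(-6) = -8 - 6/7 = -62/7 ≈ -8.8571)
m(Q, B) = Q + B**2 (m(Q, B) = B*B + Q = B**2 + Q = Q + B**2)
(m(6, h) + (-16 + 18))**2 = ((6 + (-62/7)**2) + (-16 + 18))**2 = ((6 + 3844/49) + 2)**2 = (4138/49 + 2)**2 = (4236/49)**2 = 17943696/2401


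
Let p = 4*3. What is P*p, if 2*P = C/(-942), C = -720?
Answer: 720/157 ≈ 4.5860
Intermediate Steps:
p = 12
P = 60/157 (P = (-720/(-942))/2 = (-720*(-1/942))/2 = (½)*(120/157) = 60/157 ≈ 0.38217)
P*p = (60/157)*12 = 720/157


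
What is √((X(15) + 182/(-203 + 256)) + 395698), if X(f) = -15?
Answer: √1111483193/53 ≈ 629.04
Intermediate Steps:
√((X(15) + 182/(-203 + 256)) + 395698) = √((-15 + 182/(-203 + 256)) + 395698) = √((-15 + 182/53) + 395698) = √(-613/53 + 395698) = √(20971381/53) = √1111483193/53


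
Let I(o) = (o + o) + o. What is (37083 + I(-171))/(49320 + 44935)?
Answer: 7314/18851 ≈ 0.38799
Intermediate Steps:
I(o) = 3*o (I(o) = 2*o + o = 3*o)
(37083 + I(-171))/(49320 + 44935) = (37083 + 3*(-171))/(49320 + 44935) = (37083 - 513)/94255 = 36570*(1/94255) = 7314/18851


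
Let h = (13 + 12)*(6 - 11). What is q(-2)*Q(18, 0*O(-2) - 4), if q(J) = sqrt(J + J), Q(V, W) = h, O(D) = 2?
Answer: -250*I ≈ -250.0*I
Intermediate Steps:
h = -125 (h = 25*(-5) = -125)
Q(V, W) = -125
q(J) = sqrt(2)*sqrt(J) (q(J) = sqrt(2*J) = sqrt(2)*sqrt(J))
q(-2)*Q(18, 0*O(-2) - 4) = (sqrt(2)*sqrt(-2))*(-125) = (sqrt(2)*(I*sqrt(2)))*(-125) = (2*I)*(-125) = -250*I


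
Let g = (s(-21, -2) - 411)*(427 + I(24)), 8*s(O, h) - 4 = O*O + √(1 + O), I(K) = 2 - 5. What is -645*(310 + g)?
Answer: 96988005 - 68370*I*√5 ≈ 9.6988e+7 - 1.5288e+5*I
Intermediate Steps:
I(K) = -3
s(O, h) = ½ + O²/8 + √(1 + O)/8 (s(O, h) = ½ + (O*O + √(1 + O))/8 = ½ + (O² + √(1 + O))/8 = ½ + (O²/8 + √(1 + O)/8) = ½ + O²/8 + √(1 + O)/8)
g = -150679 + 106*I*√5 (g = ((½ + (⅛)*(-21)² + √(1 - 21)/8) - 411)*(427 - 3) = ((½ + (⅛)*441 + √(-20)/8) - 411)*424 = ((½ + 441/8 + (2*I*√5)/8) - 411)*424 = ((½ + 441/8 + I*√5/4) - 411)*424 = ((445/8 + I*√5/4) - 411)*424 = (-2843/8 + I*√5/4)*424 = -150679 + 106*I*√5 ≈ -1.5068e+5 + 237.02*I)
-645*(310 + g) = -645*(310 + (-150679 + 106*I*√5)) = -645*(-150369 + 106*I*√5) = 96988005 - 68370*I*√5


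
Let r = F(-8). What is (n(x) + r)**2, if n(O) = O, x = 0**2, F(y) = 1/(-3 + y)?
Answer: 1/121 ≈ 0.0082645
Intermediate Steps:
r = -1/11 (r = 1/(-3 - 8) = 1/(-11) = -1/11 ≈ -0.090909)
x = 0
(n(x) + r)**2 = (0 - 1/11)**2 = (-1/11)**2 = 1/121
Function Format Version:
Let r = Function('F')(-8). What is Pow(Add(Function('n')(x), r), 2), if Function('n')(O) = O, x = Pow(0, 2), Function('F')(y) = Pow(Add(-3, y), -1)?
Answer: Rational(1, 121) ≈ 0.0082645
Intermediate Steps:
r = Rational(-1, 11) (r = Pow(Add(-3, -8), -1) = Pow(-11, -1) = Rational(-1, 11) ≈ -0.090909)
x = 0
Pow(Add(Function('n')(x), r), 2) = Pow(Add(0, Rational(-1, 11)), 2) = Pow(Rational(-1, 11), 2) = Rational(1, 121)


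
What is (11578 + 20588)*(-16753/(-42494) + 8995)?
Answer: 6147731301489/21247 ≈ 2.8935e+8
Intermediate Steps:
(11578 + 20588)*(-16753/(-42494) + 8995) = 32166*(-16753*(-1/42494) + 8995) = 32166*(16753/42494 + 8995) = 32166*(382250283/42494) = 6147731301489/21247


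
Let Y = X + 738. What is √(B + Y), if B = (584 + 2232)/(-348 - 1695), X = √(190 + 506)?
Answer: √(341616386 + 927522*√174)/681 ≈ 27.623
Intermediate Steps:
X = 2*√174 (X = √696 = 2*√174 ≈ 26.382)
B = -2816/2043 (B = 2816/(-2043) = 2816*(-1/2043) = -2816/2043 ≈ -1.3784)
Y = 738 + 2*√174 (Y = 2*√174 + 738 = 738 + 2*√174 ≈ 764.38)
√(B + Y) = √(-2816/2043 + (738 + 2*√174)) = √(1504918/2043 + 2*√174)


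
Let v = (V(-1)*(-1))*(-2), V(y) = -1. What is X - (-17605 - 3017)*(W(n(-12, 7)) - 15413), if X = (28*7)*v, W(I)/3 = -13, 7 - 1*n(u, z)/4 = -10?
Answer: -318651536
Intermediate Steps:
n(u, z) = 68 (n(u, z) = 28 - 4*(-10) = 28 + 40 = 68)
W(I) = -39 (W(I) = 3*(-13) = -39)
v = -2 (v = -1*(-1)*(-2) = 1*(-2) = -2)
X = -392 (X = (28*7)*(-2) = 196*(-2) = -392)
X - (-17605 - 3017)*(W(n(-12, 7)) - 15413) = -392 - (-17605 - 3017)*(-39 - 15413) = -392 - (-20622)*(-15452) = -392 - 1*318651144 = -392 - 318651144 = -318651536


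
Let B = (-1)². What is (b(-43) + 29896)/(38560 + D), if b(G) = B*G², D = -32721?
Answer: 31745/5839 ≈ 5.4367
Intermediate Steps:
B = 1
b(G) = G² (b(G) = 1*G² = G²)
(b(-43) + 29896)/(38560 + D) = ((-43)² + 29896)/(38560 - 32721) = (1849 + 29896)/5839 = 31745*(1/5839) = 31745/5839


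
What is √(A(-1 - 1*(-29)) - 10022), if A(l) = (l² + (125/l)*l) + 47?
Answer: I*√9066 ≈ 95.216*I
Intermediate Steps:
A(l) = 172 + l² (A(l) = (l² + 125) + 47 = (125 + l²) + 47 = 172 + l²)
√(A(-1 - 1*(-29)) - 10022) = √((172 + (-1 - 1*(-29))²) - 10022) = √((172 + (-1 + 29)²) - 10022) = √((172 + 28²) - 10022) = √((172 + 784) - 10022) = √(956 - 10022) = √(-9066) = I*√9066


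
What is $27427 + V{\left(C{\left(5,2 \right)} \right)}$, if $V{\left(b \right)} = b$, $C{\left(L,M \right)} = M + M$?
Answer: $27431$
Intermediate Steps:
$C{\left(L,M \right)} = 2 M$
$27427 + V{\left(C{\left(5,2 \right)} \right)} = 27427 + 2 \cdot 2 = 27427 + 4 = 27431$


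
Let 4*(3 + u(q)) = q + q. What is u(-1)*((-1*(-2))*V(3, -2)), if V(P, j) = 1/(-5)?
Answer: 7/5 ≈ 1.4000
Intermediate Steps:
V(P, j) = -1/5
u(q) = -3 + q/2 (u(q) = -3 + (q + q)/4 = -3 + (2*q)/4 = -3 + q/2)
u(-1)*((-1*(-2))*V(3, -2)) = (-3 + (1/2)*(-1))*(-1*(-2)*(-1/5)) = (-3 - 1/2)*(2*(-1/5)) = -7/2*(-2/5) = 7/5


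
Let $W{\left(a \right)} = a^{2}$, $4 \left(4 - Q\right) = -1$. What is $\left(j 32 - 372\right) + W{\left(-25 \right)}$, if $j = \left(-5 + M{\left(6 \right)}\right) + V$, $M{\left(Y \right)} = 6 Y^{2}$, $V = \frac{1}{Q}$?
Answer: $\frac{119213}{17} \approx 7012.5$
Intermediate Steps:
$Q = \frac{17}{4}$ ($Q = 4 - - \frac{1}{4} = 4 + \frac{1}{4} = \frac{17}{4} \approx 4.25$)
$V = \frac{4}{17}$ ($V = \frac{1}{\frac{17}{4}} = \frac{4}{17} \approx 0.23529$)
$j = \frac{3591}{17}$ ($j = \left(-5 + 6 \cdot 6^{2}\right) + \frac{4}{17} = \left(-5 + 6 \cdot 36\right) + \frac{4}{17} = \left(-5 + 216\right) + \frac{4}{17} = 211 + \frac{4}{17} = \frac{3591}{17} \approx 211.24$)
$\left(j 32 - 372\right) + W{\left(-25 \right)} = \left(\frac{3591}{17} \cdot 32 - 372\right) + \left(-25\right)^{2} = \left(\frac{114912}{17} - 372\right) + 625 = \frac{108588}{17} + 625 = \frac{119213}{17}$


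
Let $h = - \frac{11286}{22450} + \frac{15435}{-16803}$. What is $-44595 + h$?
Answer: $- \frac{934610545981}{20957075} \approx -44596.0$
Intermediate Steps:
$h = - \frac{29786356}{20957075}$ ($h = \left(-11286\right) \frac{1}{22450} + 15435 \left(- \frac{1}{16803}\right) = - \frac{5643}{11225} - \frac{1715}{1867} = - \frac{29786356}{20957075} \approx -1.4213$)
$-44595 + h = -44595 - \frac{29786356}{20957075} = - \frac{934610545981}{20957075}$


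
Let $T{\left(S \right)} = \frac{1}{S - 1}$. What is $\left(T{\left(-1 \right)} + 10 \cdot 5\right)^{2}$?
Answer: $\frac{9801}{4} \approx 2450.3$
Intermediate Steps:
$T{\left(S \right)} = \frac{1}{-1 + S}$
$\left(T{\left(-1 \right)} + 10 \cdot 5\right)^{2} = \left(\frac{1}{-1 - 1} + 10 \cdot 5\right)^{2} = \left(\frac{1}{-2} + 50\right)^{2} = \left(- \frac{1}{2} + 50\right)^{2} = \left(\frac{99}{2}\right)^{2} = \frac{9801}{4}$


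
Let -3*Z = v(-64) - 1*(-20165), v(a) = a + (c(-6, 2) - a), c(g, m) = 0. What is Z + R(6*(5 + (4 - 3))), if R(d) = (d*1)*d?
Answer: -16277/3 ≈ -5425.7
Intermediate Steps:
v(a) = 0 (v(a) = a + (0 - a) = a - a = 0)
R(d) = d² (R(d) = d*d = d²)
Z = -20165/3 (Z = -(0 - 1*(-20165))/3 = -(0 + 20165)/3 = -⅓*20165 = -20165/3 ≈ -6721.7)
Z + R(6*(5 + (4 - 3))) = -20165/3 + (6*(5 + (4 - 3)))² = -20165/3 + (6*(5 + 1))² = -20165/3 + (6*6)² = -20165/3 + 36² = -20165/3 + 1296 = -16277/3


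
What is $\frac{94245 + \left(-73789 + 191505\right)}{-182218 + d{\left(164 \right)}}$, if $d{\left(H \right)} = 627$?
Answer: $- \frac{211961}{181591} \approx -1.1672$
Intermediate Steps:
$\frac{94245 + \left(-73789 + 191505\right)}{-182218 + d{\left(164 \right)}} = \frac{94245 + \left(-73789 + 191505\right)}{-182218 + 627} = \frac{94245 + 117716}{-181591} = 211961 \left(- \frac{1}{181591}\right) = - \frac{211961}{181591}$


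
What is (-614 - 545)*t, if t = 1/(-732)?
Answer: 19/12 ≈ 1.5833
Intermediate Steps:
t = -1/732 ≈ -0.0013661
(-614 - 545)*t = (-614 - 545)*(-1/732) = -1159*(-1/732) = 19/12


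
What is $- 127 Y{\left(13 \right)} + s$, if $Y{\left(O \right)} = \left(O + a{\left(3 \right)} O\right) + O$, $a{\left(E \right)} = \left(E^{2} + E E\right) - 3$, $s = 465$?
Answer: $-27602$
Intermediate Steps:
$a{\left(E \right)} = -3 + 2 E^{2}$ ($a{\left(E \right)} = \left(E^{2} + E^{2}\right) - 3 = 2 E^{2} - 3 = -3 + 2 E^{2}$)
$Y{\left(O \right)} = 17 O$ ($Y{\left(O \right)} = \left(O + \left(-3 + 2 \cdot 3^{2}\right) O\right) + O = \left(O + \left(-3 + 2 \cdot 9\right) O\right) + O = \left(O + \left(-3 + 18\right) O\right) + O = \left(O + 15 O\right) + O = 16 O + O = 17 O$)
$- 127 Y{\left(13 \right)} + s = - 127 \cdot 17 \cdot 13 + 465 = \left(-127\right) 221 + 465 = -28067 + 465 = -27602$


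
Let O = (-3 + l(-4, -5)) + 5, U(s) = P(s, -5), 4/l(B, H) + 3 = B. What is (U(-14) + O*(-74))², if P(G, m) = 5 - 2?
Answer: 516961/49 ≈ 10550.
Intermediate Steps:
l(B, H) = 4/(-3 + B)
P(G, m) = 3
U(s) = 3
O = 10/7 (O = (-3 + 4/(-3 - 4)) + 5 = (-3 + 4/(-7)) + 5 = (-3 + 4*(-⅐)) + 5 = (-3 - 4/7) + 5 = -25/7 + 5 = 10/7 ≈ 1.4286)
(U(-14) + O*(-74))² = (3 + (10/7)*(-74))² = (3 - 740/7)² = (-719/7)² = 516961/49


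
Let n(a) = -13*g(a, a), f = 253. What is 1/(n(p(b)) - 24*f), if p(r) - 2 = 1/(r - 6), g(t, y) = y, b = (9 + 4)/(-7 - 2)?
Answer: -67/408449 ≈ -0.00016404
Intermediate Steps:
b = -13/9 (b = 13/(-9) = 13*(-⅑) = -13/9 ≈ -1.4444)
p(r) = 2 + 1/(-6 + r) (p(r) = 2 + 1/(r - 6) = 2 + 1/(-6 + r))
n(a) = -13*a
1/(n(p(b)) - 24*f) = 1/(-13*(-11 + 2*(-13/9))/(-6 - 13/9) - 24*253) = 1/(-13*(-11 - 26/9)/(-67/9) - 6072) = 1/(-(-117)*(-125)/(67*9) - 6072) = 1/(-13*125/67 - 6072) = 1/(-1625/67 - 6072) = 1/(-408449/67) = -67/408449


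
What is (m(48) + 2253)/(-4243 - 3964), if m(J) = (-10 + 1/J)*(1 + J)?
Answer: -84673/393936 ≈ -0.21494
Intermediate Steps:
m(J) = (1 + J)*(-10 + 1/J)
(m(48) + 2253)/(-4243 - 3964) = ((-9 + 1/48 - 10*48) + 2253)/(-4243 - 3964) = ((-9 + 1/48 - 480) + 2253)/(-8207) = (-23471/48 + 2253)*(-1/8207) = (84673/48)*(-1/8207) = -84673/393936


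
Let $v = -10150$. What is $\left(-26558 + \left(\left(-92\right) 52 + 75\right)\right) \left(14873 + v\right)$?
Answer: $-147674041$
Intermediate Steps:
$\left(-26558 + \left(\left(-92\right) 52 + 75\right)\right) \left(14873 + v\right) = \left(-26558 + \left(\left(-92\right) 52 + 75\right)\right) \left(14873 - 10150\right) = \left(-26558 + \left(-4784 + 75\right)\right) 4723 = \left(-26558 - 4709\right) 4723 = \left(-31267\right) 4723 = -147674041$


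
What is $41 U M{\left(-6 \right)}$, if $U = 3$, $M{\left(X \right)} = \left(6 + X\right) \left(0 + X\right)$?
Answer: $0$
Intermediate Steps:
$M{\left(X \right)} = X \left(6 + X\right)$ ($M{\left(X \right)} = \left(6 + X\right) X = X \left(6 + X\right)$)
$41 U M{\left(-6 \right)} = 41 \cdot 3 \left(- 6 \left(6 - 6\right)\right) = 123 \left(\left(-6\right) 0\right) = 123 \cdot 0 = 0$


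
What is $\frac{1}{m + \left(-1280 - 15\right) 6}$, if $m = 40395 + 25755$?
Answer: $\frac{1}{58380} \approx 1.7129 \cdot 10^{-5}$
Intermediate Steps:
$m = 66150$
$\frac{1}{m + \left(-1280 - 15\right) 6} = \frac{1}{66150 + \left(-1280 - 15\right) 6} = \frac{1}{66150 - 7770} = \frac{1}{58380}$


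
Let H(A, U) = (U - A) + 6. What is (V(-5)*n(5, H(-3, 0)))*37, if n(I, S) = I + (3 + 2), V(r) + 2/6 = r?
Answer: -5920/3 ≈ -1973.3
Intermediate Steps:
V(r) = -⅓ + r
H(A, U) = 6 + U - A
n(I, S) = 5 + I (n(I, S) = I + 5 = 5 + I)
(V(-5)*n(5, H(-3, 0)))*37 = ((-⅓ - 5)*(5 + 5))*37 = -16/3*10*37 = -160/3*37 = -5920/3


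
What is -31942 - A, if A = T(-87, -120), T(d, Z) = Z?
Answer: -31822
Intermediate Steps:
A = -120
-31942 - A = -31942 - 1*(-120) = -31942 + 120 = -31822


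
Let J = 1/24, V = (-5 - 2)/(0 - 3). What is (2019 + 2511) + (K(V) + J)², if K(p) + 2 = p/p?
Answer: 2609809/576 ≈ 4530.9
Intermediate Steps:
V = 7/3 (V = -7/(-3) = -7*(-⅓) = 7/3 ≈ 2.3333)
K(p) = -1 (K(p) = -2 + p/p = -2 + 1 = -1)
J = 1/24 ≈ 0.041667
(2019 + 2511) + (K(V) + J)² = (2019 + 2511) + (-1 + 1/24)² = 4530 + (-23/24)² = 4530 + 529/576 = 2609809/576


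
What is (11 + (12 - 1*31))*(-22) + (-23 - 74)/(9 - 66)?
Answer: 10129/57 ≈ 177.70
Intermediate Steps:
(11 + (12 - 1*31))*(-22) + (-23 - 74)/(9 - 66) = (11 + (12 - 31))*(-22) - 97/(-57) = (11 - 19)*(-22) - 97*(-1/57) = -8*(-22) + 97/57 = 176 + 97/57 = 10129/57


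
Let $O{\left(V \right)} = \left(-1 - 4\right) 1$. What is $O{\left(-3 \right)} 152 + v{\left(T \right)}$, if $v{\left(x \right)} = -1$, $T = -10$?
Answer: $-761$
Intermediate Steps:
$O{\left(V \right)} = -5$ ($O{\left(V \right)} = \left(-5\right) 1 = -5$)
$O{\left(-3 \right)} 152 + v{\left(T \right)} = \left(-5\right) 152 - 1 = -760 - 1 = -761$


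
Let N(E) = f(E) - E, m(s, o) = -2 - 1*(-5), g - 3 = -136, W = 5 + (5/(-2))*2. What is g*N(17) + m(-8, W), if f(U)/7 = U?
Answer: -13563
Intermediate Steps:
W = 0 (W = 5 + (5*(-1/2))*2 = 5 - 5/2*2 = 5 - 5 = 0)
g = -133 (g = 3 - 136 = -133)
f(U) = 7*U
m(s, o) = 3 (m(s, o) = -2 + 5 = 3)
N(E) = 6*E (N(E) = 7*E - E = 6*E)
g*N(17) + m(-8, W) = -798*17 + 3 = -133*102 + 3 = -13566 + 3 = -13563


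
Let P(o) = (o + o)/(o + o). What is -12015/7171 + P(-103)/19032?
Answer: -228662309/136478472 ≈ -1.6754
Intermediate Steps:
P(o) = 1 (P(o) = (2*o)/((2*o)) = (2*o)*(1/(2*o)) = 1)
-12015/7171 + P(-103)/19032 = -12015/7171 + 1/19032 = -228662309/136478472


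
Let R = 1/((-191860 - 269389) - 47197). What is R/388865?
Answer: -1/197716853790 ≈ -5.0577e-12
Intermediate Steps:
R = -1/508446 (R = 1/(-461249 - 47197) = 1/(-508446) = -1/508446 ≈ -1.9668e-6)
R/388865 = -1/508446/388865 = -1/508446*1/388865 = -1/197716853790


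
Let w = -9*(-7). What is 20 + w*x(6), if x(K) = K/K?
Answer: 83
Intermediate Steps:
w = 63
x(K) = 1
20 + w*x(6) = 20 + 63*1 = 20 + 63 = 83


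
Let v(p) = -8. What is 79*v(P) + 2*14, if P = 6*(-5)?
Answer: -604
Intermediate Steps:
P = -30
79*v(P) + 2*14 = 79*(-8) + 2*14 = -632 + 28 = -604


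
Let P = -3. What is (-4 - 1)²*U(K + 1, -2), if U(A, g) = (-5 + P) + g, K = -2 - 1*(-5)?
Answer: -250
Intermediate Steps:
K = 3 (K = -2 + 5 = 3)
U(A, g) = -8 + g (U(A, g) = (-5 - 3) + g = -8 + g)
(-4 - 1)²*U(K + 1, -2) = (-4 - 1)²*(-8 - 2) = (-5)²*(-10) = 25*(-10) = -250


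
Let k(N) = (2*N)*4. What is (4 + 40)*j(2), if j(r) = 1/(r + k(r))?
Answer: 22/9 ≈ 2.4444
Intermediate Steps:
k(N) = 8*N
j(r) = 1/(9*r) (j(r) = 1/(r + 8*r) = 1/(9*r))
(4 + 40)*j(2) = (4 + 40)*((1/9)/2) = 44*((1/9)*(1/2)) = 44*(1/18) = 22/9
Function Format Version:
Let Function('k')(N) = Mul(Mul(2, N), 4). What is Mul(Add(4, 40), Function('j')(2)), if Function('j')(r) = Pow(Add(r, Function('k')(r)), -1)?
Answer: Rational(22, 9) ≈ 2.4444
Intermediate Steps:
Function('k')(N) = Mul(8, N)
Function('j')(r) = Mul(Rational(1, 9), Pow(r, -1)) (Function('j')(r) = Pow(Add(r, Mul(8, r)), -1) = Pow(Mul(9, r), -1) = Mul(Rational(1, 9), Pow(r, -1)))
Mul(Add(4, 40), Function('j')(2)) = Mul(Add(4, 40), Mul(Rational(1, 9), Pow(2, -1))) = Mul(44, Mul(Rational(1, 9), Rational(1, 2))) = Mul(44, Rational(1, 18)) = Rational(22, 9)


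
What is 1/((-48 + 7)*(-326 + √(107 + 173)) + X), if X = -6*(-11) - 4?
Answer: 3357/44960126 + 41*√70/89920252 ≈ 7.8481e-5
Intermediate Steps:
X = 62 (X = 66 - 4 = 62)
1/((-48 + 7)*(-326 + √(107 + 173)) + X) = 1/((-48 + 7)*(-326 + √(107 + 173)) + 62) = 1/(-41*(-326 + √280) + 62) = 1/(-41*(-326 + 2*√70) + 62) = 1/((13366 - 82*√70) + 62) = 1/(13428 - 82*√70)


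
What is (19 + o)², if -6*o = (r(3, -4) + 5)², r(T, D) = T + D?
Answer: 2401/9 ≈ 266.78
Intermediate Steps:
r(T, D) = D + T
o = -8/3 (o = -((-4 + 3) + 5)²/6 = -(-1 + 5)²/6 = -⅙*4² = -⅙*16 = -8/3 ≈ -2.6667)
(19 + o)² = (19 - 8/3)² = (49/3)² = 2401/9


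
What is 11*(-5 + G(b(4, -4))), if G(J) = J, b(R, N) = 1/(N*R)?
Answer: -891/16 ≈ -55.688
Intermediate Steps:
b(R, N) = 1/(N*R)
11*(-5 + G(b(4, -4))) = 11*(-5 + 1/(-4*4)) = 11*(-5 - ¼*¼) = 11*(-5 - 1/16) = 11*(-81/16) = -891/16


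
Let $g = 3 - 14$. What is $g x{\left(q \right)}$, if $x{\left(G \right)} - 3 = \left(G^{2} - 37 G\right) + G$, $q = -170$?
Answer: $-385253$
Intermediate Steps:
$x{\left(G \right)} = 3 + G^{2} - 36 G$ ($x{\left(G \right)} = 3 + \left(\left(G^{2} - 37 G\right) + G\right) = 3 + \left(G^{2} - 36 G\right) = 3 + G^{2} - 36 G$)
$g = -11$ ($g = 3 - 14 = -11$)
$g x{\left(q \right)} = - 11 \left(3 + \left(-170\right)^{2} - -6120\right) = - 11 \left(3 + 28900 + 6120\right) = \left(-11\right) 35023 = -385253$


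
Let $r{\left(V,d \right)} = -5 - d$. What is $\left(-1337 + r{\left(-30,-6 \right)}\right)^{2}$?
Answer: $1784896$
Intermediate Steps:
$\left(-1337 + r{\left(-30,-6 \right)}\right)^{2} = \left(-1337 - -1\right)^{2} = \left(-1337 + \left(-5 + 6\right)\right)^{2} = \left(-1337 + 1\right)^{2} = \left(-1336\right)^{2} = 1784896$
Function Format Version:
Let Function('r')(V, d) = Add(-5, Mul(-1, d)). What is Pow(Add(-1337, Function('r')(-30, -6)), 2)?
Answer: 1784896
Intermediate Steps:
Pow(Add(-1337, Function('r')(-30, -6)), 2) = Pow(Add(-1337, Add(-5, Mul(-1, -6))), 2) = Pow(Add(-1337, Add(-5, 6)), 2) = Pow(Add(-1337, 1), 2) = Pow(-1336, 2) = 1784896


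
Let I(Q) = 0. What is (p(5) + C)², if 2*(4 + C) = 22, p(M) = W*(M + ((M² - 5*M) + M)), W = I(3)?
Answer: 49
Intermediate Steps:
W = 0
p(M) = 0 (p(M) = 0*(M + ((M² - 5*M) + M)) = 0*(M + (M² - 4*M)) = 0*(M² - 3*M) = 0)
C = 7 (C = -4 + (½)*22 = -4 + 11 = 7)
(p(5) + C)² = (0 + 7)² = 7² = 49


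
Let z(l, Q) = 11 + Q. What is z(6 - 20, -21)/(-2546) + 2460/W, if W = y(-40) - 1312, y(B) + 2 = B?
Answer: -1562405/861821 ≈ -1.8129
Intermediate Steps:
y(B) = -2 + B
W = -1354 (W = (-2 - 40) - 1312 = -42 - 1312 = -1354)
z(6 - 20, -21)/(-2546) + 2460/W = (11 - 21)/(-2546) + 2460/(-1354) = -10*(-1/2546) + 2460*(-1/1354) = 5/1273 - 1230/677 = -1562405/861821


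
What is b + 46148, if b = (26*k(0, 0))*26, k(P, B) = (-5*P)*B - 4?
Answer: 43444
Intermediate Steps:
k(P, B) = -4 - 5*B*P (k(P, B) = -5*B*P - 4 = -4 - 5*B*P)
b = -2704 (b = (26*(-4 - 5*0*0))*26 = (26*(-4 + 0))*26 = (26*(-4))*26 = -104*26 = -2704)
b + 46148 = -2704 + 46148 = 43444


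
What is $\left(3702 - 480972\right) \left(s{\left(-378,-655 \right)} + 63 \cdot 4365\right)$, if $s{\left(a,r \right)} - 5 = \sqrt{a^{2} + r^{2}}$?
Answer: $-131249250000 - 477270 \sqrt{571909} \approx -1.3161 \cdot 10^{11}$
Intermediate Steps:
$s{\left(a,r \right)} = 5 + \sqrt{a^{2} + r^{2}}$
$\left(3702 - 480972\right) \left(s{\left(-378,-655 \right)} + 63 \cdot 4365\right) = \left(3702 - 480972\right) \left(\left(5 + \sqrt{\left(-378\right)^{2} + \left(-655\right)^{2}}\right) + 63 \cdot 4365\right) = - 477270 \left(\left(5 + \sqrt{142884 + 429025}\right) + 274995\right) = - 477270 \left(\left(5 + \sqrt{571909}\right) + 274995\right) = - 477270 \left(275000 + \sqrt{571909}\right) = -131249250000 - 477270 \sqrt{571909}$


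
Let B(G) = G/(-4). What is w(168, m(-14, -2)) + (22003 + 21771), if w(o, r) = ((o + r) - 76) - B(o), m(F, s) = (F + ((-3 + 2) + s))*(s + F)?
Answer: 44180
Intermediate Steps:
m(F, s) = (F + s)*(-1 + F + s) (m(F, s) = (F + (-1 + s))*(F + s) = (-1 + F + s)*(F + s) = (F + s)*(-1 + F + s))
B(G) = -G/4 (B(G) = G*(-¼) = -G/4)
w(o, r) = -76 + r + 5*o/4 (w(o, r) = ((o + r) - 76) - (-1)*o/4 = (-76 + o + r) + o/4 = -76 + r + 5*o/4)
w(168, m(-14, -2)) + (22003 + 21771) = (-76 + ((-14)² + (-2)² - 1*(-14) - 1*(-2) + 2*(-14)*(-2)) + (5/4)*168) + (22003 + 21771) = (-76 + (196 + 4 + 14 + 2 + 56) + 210) + 43774 = (-76 + 272 + 210) + 43774 = 406 + 43774 = 44180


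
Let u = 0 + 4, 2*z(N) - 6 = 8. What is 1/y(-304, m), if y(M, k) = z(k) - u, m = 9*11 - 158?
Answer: ⅓ ≈ 0.33333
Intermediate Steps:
z(N) = 7 (z(N) = 3 + (½)*8 = 3 + 4 = 7)
u = 4
m = -59 (m = 99 - 158 = -59)
y(M, k) = 3 (y(M, k) = 7 - 1*4 = 7 - 4 = 3)
1/y(-304, m) = 1/3 = ⅓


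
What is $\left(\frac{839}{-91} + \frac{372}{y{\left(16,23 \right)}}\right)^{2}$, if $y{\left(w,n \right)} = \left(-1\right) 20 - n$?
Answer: $\frac{4890065041}{15311569} \approx 319.37$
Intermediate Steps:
$y{\left(w,n \right)} = -20 - n$
$\left(\frac{839}{-91} + \frac{372}{y{\left(16,23 \right)}}\right)^{2} = \left(\frac{839}{-91} + \frac{372}{-20 - 23}\right)^{2} = \left(839 \left(- \frac{1}{91}\right) + \frac{372}{-20 - 23}\right)^{2} = \left(- \frac{839}{91} + \frac{372}{-43}\right)^{2} = \left(- \frac{839}{91} + 372 \left(- \frac{1}{43}\right)\right)^{2} = \left(- \frac{839}{91} - \frac{372}{43}\right)^{2} = \left(- \frac{69929}{3913}\right)^{2} = \frac{4890065041}{15311569}$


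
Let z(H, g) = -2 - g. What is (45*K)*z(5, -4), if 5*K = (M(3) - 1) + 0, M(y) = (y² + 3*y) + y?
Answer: 360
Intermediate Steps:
M(y) = y² + 4*y
K = 4 (K = ((3*(4 + 3) - 1) + 0)/5 = ((3*7 - 1) + 0)/5 = ((21 - 1) + 0)/5 = (20 + 0)/5 = (⅕)*20 = 4)
(45*K)*z(5, -4) = (45*4)*(-2 - 1*(-4)) = 180*(-2 + 4) = 180*2 = 360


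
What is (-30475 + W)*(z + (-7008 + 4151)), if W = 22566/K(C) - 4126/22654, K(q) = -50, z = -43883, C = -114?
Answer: 81866159228868/56635 ≈ 1.4455e+9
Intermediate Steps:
W = -127854116/283175 (W = 22566/(-50) - 4126/22654 = 22566*(-1/50) - 4126*1/22654 = -11283/25 - 2063/11327 = -127854116/283175 ≈ -451.50)
(-30475 + W)*(z + (-7008 + 4151)) = (-30475 - 127854116/283175)*(-43883 + (-7008 + 4151)) = -8757612241*(-43883 - 2857)/283175 = -8757612241/283175*(-46740) = 81866159228868/56635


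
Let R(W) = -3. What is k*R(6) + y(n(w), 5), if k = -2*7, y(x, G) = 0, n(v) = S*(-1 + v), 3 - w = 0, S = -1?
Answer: 42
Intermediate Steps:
w = 3 (w = 3 - 1*0 = 3 + 0 = 3)
n(v) = 1 - v (n(v) = -(-1 + v) = 1 - v)
k = -14
k*R(6) + y(n(w), 5) = -14*(-3) + 0 = 42 + 0 = 42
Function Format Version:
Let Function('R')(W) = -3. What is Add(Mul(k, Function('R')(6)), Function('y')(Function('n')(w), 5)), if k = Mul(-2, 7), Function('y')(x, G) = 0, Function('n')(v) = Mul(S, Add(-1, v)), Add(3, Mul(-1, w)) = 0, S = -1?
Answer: 42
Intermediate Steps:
w = 3 (w = Add(3, Mul(-1, 0)) = Add(3, 0) = 3)
Function('n')(v) = Add(1, Mul(-1, v)) (Function('n')(v) = Mul(-1, Add(-1, v)) = Add(1, Mul(-1, v)))
k = -14
Add(Mul(k, Function('R')(6)), Function('y')(Function('n')(w), 5)) = Add(Mul(-14, -3), 0) = Add(42, 0) = 42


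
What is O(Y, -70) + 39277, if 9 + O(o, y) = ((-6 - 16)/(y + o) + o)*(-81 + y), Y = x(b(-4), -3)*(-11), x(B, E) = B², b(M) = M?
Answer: 8097151/123 ≈ 65831.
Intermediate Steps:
Y = -176 (Y = (-4)²*(-11) = 16*(-11) = -176)
O(o, y) = -9 + (-81 + y)*(o - 22/(o + y)) (O(o, y) = -9 + ((-6 - 16)/(y + o) + o)*(-81 + y) = -9 + (-22/(o + y) + o)*(-81 + y) = -9 + (o - 22/(o + y))*(-81 + y) = -9 + (-81 + y)*(o - 22/(o + y)))
O(Y, -70) + 39277 = (1782 - 81*(-176)² - 31*(-70) - 9*(-176) - 176*(-70)² - 70*(-176)² - 81*(-176)*(-70))/(-176 - 70) + 39277 = (1782 - 81*30976 + 2170 + 1584 - 176*4900 - 70*30976 - 997920)/(-246) + 39277 = -(1782 - 2509056 + 2170 + 1584 - 862400 - 2168320 - 997920)/246 + 39277 = -1/246*(-6532160) + 39277 = 3266080/123 + 39277 = 8097151/123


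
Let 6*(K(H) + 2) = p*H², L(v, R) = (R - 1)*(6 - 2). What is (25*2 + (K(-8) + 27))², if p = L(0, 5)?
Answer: 543169/9 ≈ 60352.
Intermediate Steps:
L(v, R) = -4 + 4*R (L(v, R) = (-1 + R)*4 = -4 + 4*R)
p = 16 (p = -4 + 4*5 = -4 + 20 = 16)
K(H) = -2 + 8*H²/3 (K(H) = -2 + (16*H²)/6 = -2 + 8*H²/3)
(25*2 + (K(-8) + 27))² = (25*2 + ((-2 + (8/3)*(-8)²) + 27))² = (50 + ((-2 + (8/3)*64) + 27))² = (50 + ((-2 + 512/3) + 27))² = (50 + (506/3 + 27))² = (50 + 587/3)² = (737/3)² = 543169/9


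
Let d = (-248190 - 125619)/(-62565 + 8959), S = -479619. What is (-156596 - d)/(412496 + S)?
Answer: 8394858985/3598195538 ≈ 2.3331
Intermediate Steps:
d = 373809/53606 (d = -373809/(-53606) = -373809*(-1/53606) = 373809/53606 ≈ 6.9733)
(-156596 - d)/(412496 + S) = (-156596 - 1*373809/53606)/(412496 - 479619) = (-156596 - 373809/53606)/(-67123) = -8394858985/53606*(-1/67123) = 8394858985/3598195538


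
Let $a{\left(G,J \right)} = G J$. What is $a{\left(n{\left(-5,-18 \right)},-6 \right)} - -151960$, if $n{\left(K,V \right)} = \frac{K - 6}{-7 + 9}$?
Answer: $151993$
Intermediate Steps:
$n{\left(K,V \right)} = -3 + \frac{K}{2}$ ($n{\left(K,V \right)} = \frac{-6 + K}{2} = \left(-6 + K\right) \frac{1}{2} = -3 + \frac{K}{2}$)
$a{\left(n{\left(-5,-18 \right)},-6 \right)} - -151960 = \left(-3 + \frac{1}{2} \left(-5\right)\right) \left(-6\right) - -151960 = \left(-3 - \frac{5}{2}\right) \left(-6\right) + 151960 = \left(- \frac{11}{2}\right) \left(-6\right) + 151960 = 33 + 151960 = 151993$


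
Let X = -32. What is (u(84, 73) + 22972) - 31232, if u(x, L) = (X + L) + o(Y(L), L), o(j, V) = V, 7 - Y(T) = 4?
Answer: -8146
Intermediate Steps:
Y(T) = 3 (Y(T) = 7 - 1*4 = 7 - 4 = 3)
u(x, L) = -32 + 2*L (u(x, L) = (-32 + L) + L = -32 + 2*L)
(u(84, 73) + 22972) - 31232 = ((-32 + 2*73) + 22972) - 31232 = ((-32 + 146) + 22972) - 31232 = (114 + 22972) - 31232 = 23086 - 31232 = -8146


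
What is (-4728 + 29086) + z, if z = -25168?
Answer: -810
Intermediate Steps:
(-4728 + 29086) + z = (-4728 + 29086) - 25168 = 24358 - 25168 = -810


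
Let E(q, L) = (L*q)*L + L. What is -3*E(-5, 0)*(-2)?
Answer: 0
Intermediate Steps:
E(q, L) = L + q*L² (E(q, L) = q*L² + L = L + q*L²)
-3*E(-5, 0)*(-2) = -0*(1 + 0*(-5))*(-2) = -0*(1 + 0)*(-2) = -0*(-2) = -3*0*(-2) = 0*(-2) = 0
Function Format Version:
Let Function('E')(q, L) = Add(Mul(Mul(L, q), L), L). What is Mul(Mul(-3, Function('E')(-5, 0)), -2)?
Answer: 0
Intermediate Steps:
Function('E')(q, L) = Add(L, Mul(q, Pow(L, 2))) (Function('E')(q, L) = Add(Mul(q, Pow(L, 2)), L) = Add(L, Mul(q, Pow(L, 2))))
Mul(Mul(-3, Function('E')(-5, 0)), -2) = Mul(Mul(-3, Mul(0, Add(1, Mul(0, -5)))), -2) = Mul(Mul(-3, Mul(0, Add(1, 0))), -2) = Mul(Mul(-3, Mul(0, 1)), -2) = Mul(Mul(-3, 0), -2) = Mul(0, -2) = 0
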